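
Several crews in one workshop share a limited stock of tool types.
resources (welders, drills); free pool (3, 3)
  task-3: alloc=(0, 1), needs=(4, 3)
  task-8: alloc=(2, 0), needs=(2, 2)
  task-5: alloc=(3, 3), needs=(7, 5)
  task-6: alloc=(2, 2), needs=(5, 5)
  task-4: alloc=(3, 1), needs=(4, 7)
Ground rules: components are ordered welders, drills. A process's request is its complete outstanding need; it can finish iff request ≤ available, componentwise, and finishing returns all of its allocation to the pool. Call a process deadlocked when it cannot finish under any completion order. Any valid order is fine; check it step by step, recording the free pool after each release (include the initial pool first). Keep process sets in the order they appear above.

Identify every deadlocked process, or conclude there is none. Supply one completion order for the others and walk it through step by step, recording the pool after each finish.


Deadlocked: task-5, task-6 and task-4.
Key observation: no order helps: past task-8, task-3, the free pool tops out at (5, 4), below what each blocked process needs in drills.
A valid finishing order for the others: task-8, task-3. Walking it through:
  pool = (3, 3)
  task-8 needs (2, 2) <= (3, 3) -> finishes; pool += (2, 0) = (5, 3)
  task-3 needs (4, 3) <= (5, 3) -> finishes; pool += (0, 1) = (5, 4)
The blocked processes can never fit:
  blocked: task-5 wants (7, 5), pool (5, 4) — not enough welders and drills
  blocked: task-6 wants (5, 5), pool (5, 4) — not enough drills
  blocked: task-4 wants (4, 7), pool (5, 4) — not enough drills


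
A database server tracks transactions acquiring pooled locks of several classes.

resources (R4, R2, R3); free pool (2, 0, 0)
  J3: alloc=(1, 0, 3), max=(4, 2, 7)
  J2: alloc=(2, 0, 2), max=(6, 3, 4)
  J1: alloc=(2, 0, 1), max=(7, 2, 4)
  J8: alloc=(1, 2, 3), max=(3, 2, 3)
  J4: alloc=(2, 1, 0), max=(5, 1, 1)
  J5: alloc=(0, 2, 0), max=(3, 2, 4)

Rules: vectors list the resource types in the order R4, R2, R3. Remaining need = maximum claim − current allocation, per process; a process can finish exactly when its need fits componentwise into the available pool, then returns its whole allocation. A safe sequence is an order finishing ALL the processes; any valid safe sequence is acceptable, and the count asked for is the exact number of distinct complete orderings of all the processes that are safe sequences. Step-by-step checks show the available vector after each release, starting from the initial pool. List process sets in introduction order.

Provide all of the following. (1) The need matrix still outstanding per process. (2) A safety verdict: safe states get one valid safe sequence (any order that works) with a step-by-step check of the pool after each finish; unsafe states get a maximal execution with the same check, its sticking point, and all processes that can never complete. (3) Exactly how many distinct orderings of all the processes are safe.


(1) Outstanding need per process (order R4, R2, R3):
  J3: (3, 2, 4)
  J2: (4, 3, 2)
  J1: (5, 2, 3)
  J8: (2, 0, 0)
  J4: (3, 0, 1)
  J5: (3, 0, 4)
(2) SAFE. One safe sequence: J8, J4, J2, J5, J1, J3.
Key observation: at J8 the run first touches a limit — (2, 0, 0) against (2, 0, 0), exact on a resource it actually requests.
Walking it through:
  pool = (2, 0, 0)
  J8: need (2, 0, 0) fits (2, 0, 0); releases (1, 2, 3), pool now (3, 2, 3)
  J4: need (3, 0, 1) fits (3, 2, 3); releases (2, 1, 0), pool now (5, 3, 3)
  J2: need (4, 3, 2) fits (5, 3, 3); releases (2, 0, 2), pool now (7, 3, 5)
  J5: need (3, 0, 4) fits (7, 3, 5); releases (0, 2, 0), pool now (7, 5, 5)
  J1: need (5, 2, 3) fits (7, 5, 5); releases (2, 0, 1), pool now (9, 5, 6)
  J3: need (3, 2, 4) fits (9, 5, 6); releases (1, 0, 3), pool now (10, 5, 9)
(3) Precisely 12 of the possible complete orderings are safe sequences.


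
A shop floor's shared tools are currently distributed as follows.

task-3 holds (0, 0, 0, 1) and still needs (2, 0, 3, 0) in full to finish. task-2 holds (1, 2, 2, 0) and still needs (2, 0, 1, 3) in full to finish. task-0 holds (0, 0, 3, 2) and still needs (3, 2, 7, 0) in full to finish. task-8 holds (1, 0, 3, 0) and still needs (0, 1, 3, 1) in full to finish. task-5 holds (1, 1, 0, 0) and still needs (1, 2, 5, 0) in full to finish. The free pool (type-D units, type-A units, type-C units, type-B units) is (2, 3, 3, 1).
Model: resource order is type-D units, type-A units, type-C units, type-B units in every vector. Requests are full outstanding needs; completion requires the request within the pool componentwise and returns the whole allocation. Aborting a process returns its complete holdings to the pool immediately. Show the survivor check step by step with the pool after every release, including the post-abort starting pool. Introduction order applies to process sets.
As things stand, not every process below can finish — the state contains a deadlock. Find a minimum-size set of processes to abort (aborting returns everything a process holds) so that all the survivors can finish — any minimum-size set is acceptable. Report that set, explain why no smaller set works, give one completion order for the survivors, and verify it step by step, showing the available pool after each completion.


The answer: abort task-0.
Key observation: task-2 was stuck for good until task-0 gave back (0, 0, 3, 2); in the order shown it finishes at step 4.
Minimality: the empty abort set fails — the state is deadlocked as it stands.
The survivors complete as task-5, task-3, task-8, task-2. Step-by-step check (starting from the post-abort pool):
  pool = (2, 3, 6, 3)
  run task-5 (needs (1, 2, 5, 0), free (2, 3, 6, 3)); after release of (1, 1, 0, 0) the pool is (3, 4, 6, 3)
  run task-3 (needs (2, 0, 3, 0), free (3, 4, 6, 3)); after release of (0, 0, 0, 1) the pool is (3, 4, 6, 4)
  run task-8 (needs (0, 1, 3, 1), free (3, 4, 6, 4)); after release of (1, 0, 3, 0) the pool is (4, 4, 9, 4)
  run task-2 (needs (2, 0, 1, 3), free (4, 4, 9, 4)); after release of (1, 2, 2, 0) the pool is (5, 6, 11, 4)


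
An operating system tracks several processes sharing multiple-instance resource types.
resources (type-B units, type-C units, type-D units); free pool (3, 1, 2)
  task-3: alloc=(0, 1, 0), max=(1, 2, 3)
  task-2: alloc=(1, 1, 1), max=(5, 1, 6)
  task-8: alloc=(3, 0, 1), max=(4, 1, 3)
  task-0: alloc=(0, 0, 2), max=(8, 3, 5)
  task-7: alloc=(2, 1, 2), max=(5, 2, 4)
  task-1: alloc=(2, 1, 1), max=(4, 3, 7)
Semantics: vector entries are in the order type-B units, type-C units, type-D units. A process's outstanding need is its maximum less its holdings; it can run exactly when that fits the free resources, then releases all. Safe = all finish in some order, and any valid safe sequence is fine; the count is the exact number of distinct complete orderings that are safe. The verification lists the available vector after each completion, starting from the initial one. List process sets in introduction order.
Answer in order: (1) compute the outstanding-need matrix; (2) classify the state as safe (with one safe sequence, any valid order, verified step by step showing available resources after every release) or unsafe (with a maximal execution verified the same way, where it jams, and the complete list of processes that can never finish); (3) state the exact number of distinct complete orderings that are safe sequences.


(1) Outstanding need per process (order type-B units, type-C units, type-D units):
  task-3: (1, 1, 3)
  task-2: (4, 0, 5)
  task-8: (1, 1, 2)
  task-0: (8, 3, 3)
  task-7: (3, 1, 2)
  task-1: (2, 2, 6)
(2) The state is SAFE; one workable sequence: task-8, task-7, task-2, task-3, task-0, task-1.
Key observation: at task-8 the run first touches a limit — (1, 1, 2) against (3, 1, 2), exact on a resource it actually requests.
Check, step by step:
  pool = (3, 1, 2)
  run task-8 (needs (1, 1, 2), free (3, 1, 2)); after release of (3, 0, 1) the pool is (6, 1, 3)
  run task-7 (needs (3, 1, 2), free (6, 1, 3)); after release of (2, 1, 2) the pool is (8, 2, 5)
  run task-2 (needs (4, 0, 5), free (8, 2, 5)); after release of (1, 1, 1) the pool is (9, 3, 6)
  run task-3 (needs (1, 1, 3), free (9, 3, 6)); after release of (0, 1, 0) the pool is (9, 4, 6)
  run task-0 (needs (8, 3, 3), free (9, 4, 6)); after release of (0, 0, 2) the pool is (9, 4, 8)
  run task-1 (needs (2, 2, 6), free (9, 4, 8)); after release of (2, 1, 1) the pool is (11, 5, 9)
(3) The exact count: 28 of the possible complete orderings are safe sequences.


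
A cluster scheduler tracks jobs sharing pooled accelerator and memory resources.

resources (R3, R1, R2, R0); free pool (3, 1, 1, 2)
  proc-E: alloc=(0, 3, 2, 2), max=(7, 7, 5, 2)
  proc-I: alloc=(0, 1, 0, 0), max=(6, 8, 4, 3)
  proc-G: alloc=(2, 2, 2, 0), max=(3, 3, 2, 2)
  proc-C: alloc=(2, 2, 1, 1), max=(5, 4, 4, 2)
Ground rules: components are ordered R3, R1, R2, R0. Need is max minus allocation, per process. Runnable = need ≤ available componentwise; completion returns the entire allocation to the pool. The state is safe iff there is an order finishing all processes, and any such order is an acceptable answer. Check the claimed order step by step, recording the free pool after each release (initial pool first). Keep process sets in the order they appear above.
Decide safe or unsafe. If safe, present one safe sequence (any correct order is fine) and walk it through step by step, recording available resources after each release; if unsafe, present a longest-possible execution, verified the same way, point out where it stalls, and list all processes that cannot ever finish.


The state is SAFE; one workable sequence: proc-G, proc-C, proc-E, proc-I.
Key observation: reading the order forward, proc-G is the first process whose need (1, 1, 0, 2) meets the free pool (3, 1, 1, 2) exactly on a resource it requests.
Check, step by step:
  pool = (3, 1, 1, 2)
  proc-G needs (1, 1, 0, 2) <= (3, 1, 1, 2) -> finishes; pool += (2, 2, 2, 0) = (5, 3, 3, 2)
  proc-C needs (3, 2, 3, 1) <= (5, 3, 3, 2) -> finishes; pool += (2, 2, 1, 1) = (7, 5, 4, 3)
  proc-E needs (7, 4, 3, 0) <= (7, 5, 4, 3) -> finishes; pool += (0, 3, 2, 2) = (7, 8, 6, 5)
  proc-I needs (6, 7, 4, 3) <= (7, 8, 6, 5) -> finishes; pool += (0, 1, 0, 0) = (7, 9, 6, 5)


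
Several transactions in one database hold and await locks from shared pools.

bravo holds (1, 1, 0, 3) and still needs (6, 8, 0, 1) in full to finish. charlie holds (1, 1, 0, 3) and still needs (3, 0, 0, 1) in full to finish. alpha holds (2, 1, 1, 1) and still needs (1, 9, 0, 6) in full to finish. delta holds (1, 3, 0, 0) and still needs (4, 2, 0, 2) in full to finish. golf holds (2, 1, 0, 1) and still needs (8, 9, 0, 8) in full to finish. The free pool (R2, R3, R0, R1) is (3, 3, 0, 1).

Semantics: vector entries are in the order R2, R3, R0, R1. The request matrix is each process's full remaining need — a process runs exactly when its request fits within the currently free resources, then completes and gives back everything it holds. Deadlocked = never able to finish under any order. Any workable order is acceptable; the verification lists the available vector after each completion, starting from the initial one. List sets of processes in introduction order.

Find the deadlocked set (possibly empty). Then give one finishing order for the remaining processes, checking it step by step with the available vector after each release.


Deadlocked: bravo, alpha and golf.
Key observation: the wall is R3: completing charlie, delta brings the pool only to (5, 7, 0, 4), and all the rest need more.
The rest can finish in the order charlie, delta. Walking it through:
  pool = (3, 3, 0, 1)
  run charlie (needs (3, 0, 0, 1), free (3, 3, 0, 1)); after release of (1, 1, 0, 3) the pool is (4, 4, 0, 4)
  run delta (needs (4, 2, 0, 2), free (4, 4, 0, 4)); after release of (1, 3, 0, 0) the pool is (5, 7, 0, 4)
None of the blocked processes ever fits:
  blocked: bravo wants (6, 8, 0, 1), pool (5, 7, 0, 4) — not enough R2 and R3
  blocked: alpha wants (1, 9, 0, 6), pool (5, 7, 0, 4) — not enough R3 and R1
  blocked: golf wants (8, 9, 0, 8), pool (5, 7, 0, 4) — not enough R2, R3 and R1


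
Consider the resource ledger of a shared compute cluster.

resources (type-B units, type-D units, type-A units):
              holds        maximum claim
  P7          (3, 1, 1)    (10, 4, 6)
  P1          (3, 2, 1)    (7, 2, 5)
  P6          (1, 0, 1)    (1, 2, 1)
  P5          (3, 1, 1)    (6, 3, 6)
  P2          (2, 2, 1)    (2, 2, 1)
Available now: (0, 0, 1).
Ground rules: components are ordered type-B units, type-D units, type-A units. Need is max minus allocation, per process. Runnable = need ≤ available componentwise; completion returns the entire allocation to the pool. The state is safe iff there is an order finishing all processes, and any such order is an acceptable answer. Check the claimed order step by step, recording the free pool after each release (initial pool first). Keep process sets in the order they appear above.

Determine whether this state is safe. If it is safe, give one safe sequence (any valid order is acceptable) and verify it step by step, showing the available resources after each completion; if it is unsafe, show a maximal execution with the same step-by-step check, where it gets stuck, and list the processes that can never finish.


The state is UNSAFE.
Key observation: even finishing P2, P6 leaves just (3, 2, 3) free — too little type-A units for any of the remaining processes.
Going as far as possible: P2, P6; after that, nothing fits. Check, step by step:
  pool = (0, 0, 1)
  P2: need (0, 0, 0) fits (0, 0, 1); releases (2, 2, 1), pool now (2, 2, 2)
  P6: need (0, 2, 0) fits (2, 2, 2); releases (1, 0, 1), pool now (3, 2, 3)
  P7 cannot run: need (7, 3, 5) vs free (3, 2, 3) (insufficient type-B units, type-D units and type-A units)
  P1 cannot run: need (4, 0, 4) vs free (3, 2, 3) (insufficient type-B units and type-A units)
  P5 cannot run: need (3, 2, 5) vs free (3, 2, 3) (insufficient type-A units)
Processes that can never finish: P7, P1 and P5.


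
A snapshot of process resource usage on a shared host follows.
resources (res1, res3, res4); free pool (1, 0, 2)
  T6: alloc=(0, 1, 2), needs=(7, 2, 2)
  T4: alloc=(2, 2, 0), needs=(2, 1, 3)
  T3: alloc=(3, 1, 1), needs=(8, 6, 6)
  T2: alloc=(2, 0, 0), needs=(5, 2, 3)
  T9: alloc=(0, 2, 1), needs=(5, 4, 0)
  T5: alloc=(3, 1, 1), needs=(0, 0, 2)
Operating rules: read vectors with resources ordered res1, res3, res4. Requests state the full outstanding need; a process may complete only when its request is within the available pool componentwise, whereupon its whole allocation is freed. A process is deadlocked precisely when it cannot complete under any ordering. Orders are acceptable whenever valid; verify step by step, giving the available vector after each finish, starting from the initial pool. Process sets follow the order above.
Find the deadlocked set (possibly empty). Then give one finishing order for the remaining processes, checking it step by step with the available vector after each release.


No process is deadlocked.
Key observation: T5 fits the free pool immediately, and its release cascades until everyone finishes.
One completion order for the rest: T5, T4, T2, T6, T9, T3. Walking it through:
  pool = (1, 0, 2)
  run T5 (needs (0, 0, 2), free (1, 0, 2)); after release of (3, 1, 1) the pool is (4, 1, 3)
  run T4 (needs (2, 1, 3), free (4, 1, 3)); after release of (2, 2, 0) the pool is (6, 3, 3)
  run T2 (needs (5, 2, 3), free (6, 3, 3)); after release of (2, 0, 0) the pool is (8, 3, 3)
  run T6 (needs (7, 2, 2), free (8, 3, 3)); after release of (0, 1, 2) the pool is (8, 4, 5)
  run T9 (needs (5, 4, 0), free (8, 4, 5)); after release of (0, 2, 1) the pool is (8, 6, 6)
  run T3 (needs (8, 6, 6), free (8, 6, 6)); after release of (3, 1, 1) the pool is (11, 7, 7)


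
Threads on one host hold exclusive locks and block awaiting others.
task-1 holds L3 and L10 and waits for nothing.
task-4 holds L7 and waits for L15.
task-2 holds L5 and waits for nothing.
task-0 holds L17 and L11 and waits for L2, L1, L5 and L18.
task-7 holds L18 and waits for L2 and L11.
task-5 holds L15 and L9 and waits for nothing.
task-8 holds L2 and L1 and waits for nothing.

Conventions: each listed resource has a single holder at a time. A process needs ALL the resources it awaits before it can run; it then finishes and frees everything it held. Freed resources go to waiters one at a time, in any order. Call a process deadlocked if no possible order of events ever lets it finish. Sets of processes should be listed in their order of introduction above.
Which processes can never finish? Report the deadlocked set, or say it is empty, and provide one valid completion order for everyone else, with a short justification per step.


Deadlocked: task-0 and task-7.
Key observation: along task-0 -> task-7 -> task-0, each member waits on what the next one holds — a deadlock; no other process is dragged down with it.
A valid finishing order for the others: task-2, task-5, task-1, task-4, task-8.
Verifying each step:
  run task-2 (it waits on nothing); releases L5
  run task-5 (it waits on nothing); releases L15 and L9
  run task-1 (it waits on nothing); releases L3 and L10
  task-4 waits on L15 — all released -> runs and releases L7
  run task-8 (it waits on nothing); releases L2 and L1


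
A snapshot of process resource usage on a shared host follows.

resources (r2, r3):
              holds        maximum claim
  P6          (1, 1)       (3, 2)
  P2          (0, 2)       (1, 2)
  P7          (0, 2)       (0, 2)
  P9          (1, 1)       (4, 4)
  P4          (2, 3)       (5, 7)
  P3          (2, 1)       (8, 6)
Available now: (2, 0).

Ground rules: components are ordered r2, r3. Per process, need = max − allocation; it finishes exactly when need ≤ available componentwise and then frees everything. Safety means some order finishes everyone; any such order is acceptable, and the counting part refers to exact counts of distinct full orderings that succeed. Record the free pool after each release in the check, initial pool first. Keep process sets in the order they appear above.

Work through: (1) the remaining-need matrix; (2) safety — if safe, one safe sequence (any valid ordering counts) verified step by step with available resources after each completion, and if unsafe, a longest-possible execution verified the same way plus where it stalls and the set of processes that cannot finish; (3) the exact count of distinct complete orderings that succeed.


(1) Need matrix, components ordered r2, r3:
  P6: (2, 1)
  P2: (1, 0)
  P7: (0, 0)
  P9: (3, 3)
  P4: (3, 4)
  P3: (6, 5)
(2) The state is SAFE; one workable sequence: P2, P6, P7, P4, P9, P3.
Key observation: reading the order forward, P6 is the first process whose need (2, 1) meets the free pool (2, 2) exactly on a resource it requests.
Check, step by step:
  pool = (2, 0)
  run P2 (needs (1, 0), free (2, 0)); after release of (0, 2) the pool is (2, 2)
  run P6 (needs (2, 1), free (2, 2)); after release of (1, 1) the pool is (3, 3)
  run P7 (needs (0, 0), free (3, 3)); after release of (0, 2) the pool is (3, 5)
  run P4 (needs (3, 4), free (3, 5)); after release of (2, 3) the pool is (5, 8)
  run P9 (needs (3, 3), free (5, 8)); after release of (1, 1) the pool is (6, 9)
  run P3 (needs (6, 5), free (6, 9)); after release of (2, 1) the pool is (8, 10)
(3) Precisely 14 of the possible complete orderings are safe sequences.


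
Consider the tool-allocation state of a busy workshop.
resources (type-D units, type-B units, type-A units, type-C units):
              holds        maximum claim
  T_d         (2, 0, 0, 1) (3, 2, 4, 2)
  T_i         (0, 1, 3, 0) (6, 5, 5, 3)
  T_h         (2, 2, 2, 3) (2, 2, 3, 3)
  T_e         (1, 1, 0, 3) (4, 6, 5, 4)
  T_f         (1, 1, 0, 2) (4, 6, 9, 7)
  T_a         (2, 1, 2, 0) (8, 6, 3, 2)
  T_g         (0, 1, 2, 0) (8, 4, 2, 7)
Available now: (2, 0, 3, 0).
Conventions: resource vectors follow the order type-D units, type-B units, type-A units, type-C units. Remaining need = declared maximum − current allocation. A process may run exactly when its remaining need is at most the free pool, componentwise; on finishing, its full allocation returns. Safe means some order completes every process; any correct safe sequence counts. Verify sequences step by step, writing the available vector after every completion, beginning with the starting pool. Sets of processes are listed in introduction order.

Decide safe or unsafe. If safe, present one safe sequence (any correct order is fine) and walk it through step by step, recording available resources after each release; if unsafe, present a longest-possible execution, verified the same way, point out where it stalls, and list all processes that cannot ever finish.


UNSAFE — no complete ordering exists.
Key observation: T_h, T_d can finish, but then (6, 2, 5, 4) is all there is, and the blocked group's type-B units demands exceed it.
The run T_h, T_d cannot be extended any further. Check, step by step:
  pool = (2, 0, 3, 0)
  run T_h (needs (0, 0, 1, 0), free (2, 0, 3, 0)); after release of (2, 2, 2, 3) the pool is (4, 2, 5, 3)
  run T_d (needs (1, 2, 4, 1), free (4, 2, 5, 3)); after release of (2, 0, 0, 1) the pool is (6, 2, 5, 4)
  T_i cannot run: need (6, 4, 2, 3) vs free (6, 2, 5, 4) (insufficient type-B units)
  T_e cannot run: need (3, 5, 5, 1) vs free (6, 2, 5, 4) (insufficient type-B units)
  T_f cannot run: need (3, 5, 9, 5) vs free (6, 2, 5, 4) (insufficient type-B units, type-A units and type-C units)
  T_a cannot run: need (6, 5, 1, 2) vs free (6, 2, 5, 4) (insufficient type-B units)
  T_g cannot run: need (8, 3, 0, 7) vs free (6, 2, 5, 4) (insufficient type-D units, type-B units and type-C units)
Never able to finish: T_i, T_e, T_f, T_a and T_g.


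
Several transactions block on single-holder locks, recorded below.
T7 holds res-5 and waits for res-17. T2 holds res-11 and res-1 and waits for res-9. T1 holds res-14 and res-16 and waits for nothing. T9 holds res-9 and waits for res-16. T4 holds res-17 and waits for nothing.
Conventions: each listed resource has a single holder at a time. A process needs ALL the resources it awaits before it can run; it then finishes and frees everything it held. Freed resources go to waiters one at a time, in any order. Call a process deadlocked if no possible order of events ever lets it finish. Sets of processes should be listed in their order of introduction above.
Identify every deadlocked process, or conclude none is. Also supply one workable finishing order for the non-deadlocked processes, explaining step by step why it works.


The deadlocked set is empty.
Key observation: the waits form no ring: some process can always run, and its releases unblock the others one by one.
The rest can finish in the order T1, T9, T4, T7, T2.
Verifying each step:
  T1: no waits; runs immediately, freeing res-14 and res-16
  T9 waits on res-16 — all released -> runs and releases res-9
  T4: no waits; runs immediately, freeing res-17
  T7 waits on res-17 — all released -> runs and releases res-5
  T2 waits on res-9 — all released -> runs and releases res-11 and res-1


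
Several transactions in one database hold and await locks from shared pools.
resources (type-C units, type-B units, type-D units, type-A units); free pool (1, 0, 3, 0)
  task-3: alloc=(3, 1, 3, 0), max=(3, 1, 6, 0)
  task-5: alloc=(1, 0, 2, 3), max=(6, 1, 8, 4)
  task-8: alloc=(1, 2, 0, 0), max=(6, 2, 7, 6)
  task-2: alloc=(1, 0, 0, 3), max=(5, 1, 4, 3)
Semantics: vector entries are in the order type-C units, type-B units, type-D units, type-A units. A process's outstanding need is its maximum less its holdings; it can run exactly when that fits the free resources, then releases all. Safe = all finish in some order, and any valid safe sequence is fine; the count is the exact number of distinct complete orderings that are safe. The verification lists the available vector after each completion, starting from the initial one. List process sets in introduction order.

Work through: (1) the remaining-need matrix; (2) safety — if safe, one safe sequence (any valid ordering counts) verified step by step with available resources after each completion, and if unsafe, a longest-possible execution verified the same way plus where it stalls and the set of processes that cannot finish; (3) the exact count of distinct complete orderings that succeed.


(1) Outstanding need per process (order type-C units, type-B units, type-D units, type-A units):
  task-3: (0, 0, 3, 0)
  task-5: (5, 1, 6, 1)
  task-8: (5, 0, 7, 6)
  task-2: (4, 1, 4, 0)
(2) The state is SAFE; one workable sequence: task-3, task-2, task-5, task-8.
Key observation: the order's first zero-slack moment is task-3 ((0, 0, 3, 0) needed, (1, 0, 3, 0) free — a requested resource with nothing to spare).
Step-by-step check:
  pool = (1, 0, 3, 0)
  run task-3 (needs (0, 0, 3, 0), free (1, 0, 3, 0)); after release of (3, 1, 3, 0) the pool is (4, 1, 6, 0)
  run task-2 (needs (4, 1, 4, 0), free (4, 1, 6, 0)); after release of (1, 0, 0, 3) the pool is (5, 1, 6, 3)
  run task-5 (needs (5, 1, 6, 1), free (5, 1, 6, 3)); after release of (1, 0, 2, 3) the pool is (6, 1, 8, 6)
  run task-8 (needs (5, 0, 7, 6), free (6, 1, 8, 6)); after release of (1, 2, 0, 0) the pool is (7, 3, 8, 6)
(3) The exact count: 1 of the possible complete orderings is a safe sequence.


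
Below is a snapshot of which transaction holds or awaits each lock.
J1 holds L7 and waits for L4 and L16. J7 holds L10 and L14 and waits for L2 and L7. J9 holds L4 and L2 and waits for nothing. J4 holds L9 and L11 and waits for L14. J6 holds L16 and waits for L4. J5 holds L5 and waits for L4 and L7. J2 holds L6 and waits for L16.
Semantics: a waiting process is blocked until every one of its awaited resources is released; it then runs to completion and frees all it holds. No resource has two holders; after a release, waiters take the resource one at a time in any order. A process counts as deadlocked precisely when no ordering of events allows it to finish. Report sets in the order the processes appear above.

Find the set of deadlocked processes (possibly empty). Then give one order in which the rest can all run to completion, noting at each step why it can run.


The deadlocked set is empty.
Key observation: all waits point, directly or indirectly, at processes that can finish, so nothing is permanently blocked.
A valid finishing order for the others: J9, J6, J1, J7, J2, J5, J4.
Step-by-step check:
  run J9 (it waits on nothing); releases L4 and L2
  J6: everything it awaited (L4) is free; runs, freeing L16
  J1: everything it awaited (L4 and L16) is free; runs, freeing L7
  J7: everything it awaited (L2 and L7) is free; runs, freeing L10 and L14
  J2: everything it awaited (L16) is free; runs, freeing L6
  J5: everything it awaited (L4 and L7) is free; runs, freeing L5
  J4: everything it awaited (L14) is free; runs, freeing L9 and L11


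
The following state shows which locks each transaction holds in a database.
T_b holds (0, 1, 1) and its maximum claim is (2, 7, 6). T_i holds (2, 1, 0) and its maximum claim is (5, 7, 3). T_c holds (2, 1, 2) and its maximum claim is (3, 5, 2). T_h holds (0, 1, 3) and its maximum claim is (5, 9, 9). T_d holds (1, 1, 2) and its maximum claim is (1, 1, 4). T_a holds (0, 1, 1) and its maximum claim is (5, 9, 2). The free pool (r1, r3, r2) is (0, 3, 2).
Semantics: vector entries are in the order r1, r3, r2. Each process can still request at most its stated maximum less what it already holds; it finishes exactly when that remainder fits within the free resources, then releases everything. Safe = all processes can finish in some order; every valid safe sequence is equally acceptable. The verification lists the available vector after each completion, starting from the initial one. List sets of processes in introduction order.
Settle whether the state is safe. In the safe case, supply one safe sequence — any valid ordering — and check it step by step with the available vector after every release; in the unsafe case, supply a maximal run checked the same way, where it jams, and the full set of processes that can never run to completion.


UNSAFE — no complete ordering exists.
Key observation: no order helps: past T_d, T_c, the free pool tops out at (3, 5, 6), below what each blocked process needs in r3.
The run T_d, T_c cannot be extended any further. Walking it through:
  pool = (0, 3, 2)
  T_d needs (0, 0, 2) <= (0, 3, 2) -> finishes; pool += (1, 1, 2) = (1, 4, 4)
  T_c needs (1, 4, 0) <= (1, 4, 4) -> finishes; pool += (2, 1, 2) = (3, 5, 6)
  T_b cannot run: need (2, 6, 5) vs free (3, 5, 6) (insufficient r3)
  T_i cannot run: need (3, 6, 3) vs free (3, 5, 6) (insufficient r3)
  T_h cannot run: need (5, 8, 6) vs free (3, 5, 6) (insufficient r1 and r3)
  T_a cannot run: need (5, 8, 1) vs free (3, 5, 6) (insufficient r1 and r3)
Processes that can never finish: T_b, T_i, T_h and T_a.


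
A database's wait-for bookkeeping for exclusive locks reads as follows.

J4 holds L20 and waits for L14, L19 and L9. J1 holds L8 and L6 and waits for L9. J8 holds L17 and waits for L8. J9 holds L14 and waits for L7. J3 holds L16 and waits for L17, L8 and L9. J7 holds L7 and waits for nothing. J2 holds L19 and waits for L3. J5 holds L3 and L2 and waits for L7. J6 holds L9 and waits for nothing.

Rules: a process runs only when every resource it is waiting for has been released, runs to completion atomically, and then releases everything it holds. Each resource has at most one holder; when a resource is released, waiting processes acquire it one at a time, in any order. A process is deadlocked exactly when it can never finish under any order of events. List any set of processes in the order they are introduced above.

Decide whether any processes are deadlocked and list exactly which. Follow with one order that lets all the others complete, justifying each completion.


Nothing here is deadlocked.
Key observation: every chain of waits terminates; starting from the processes that wait on nothing, all the rest unlock in turn.
A valid finishing order for the others: J7, J5, J6, J9, J1, J2, J4, J8, J3.
Step-by-step check:
  J7 waits on nothing -> runs at once and releases L7
  run J5 (all its waits — L7 — are resolved); releases L3 and L2
  J6 waits on nothing -> runs at once and releases L9
  run J9 (all its waits — L7 — are resolved); releases L14
  run J1 (all its waits — L9 — are resolved); releases L8 and L6
  run J2 (all its waits — L3 — are resolved); releases L19
  run J4 (all its waits — L14, L19 and L9 — are resolved); releases L20
  run J8 (all its waits — L8 — are resolved); releases L17
  run J3 (all its waits — L17, L8 and L9 — are resolved); releases L16


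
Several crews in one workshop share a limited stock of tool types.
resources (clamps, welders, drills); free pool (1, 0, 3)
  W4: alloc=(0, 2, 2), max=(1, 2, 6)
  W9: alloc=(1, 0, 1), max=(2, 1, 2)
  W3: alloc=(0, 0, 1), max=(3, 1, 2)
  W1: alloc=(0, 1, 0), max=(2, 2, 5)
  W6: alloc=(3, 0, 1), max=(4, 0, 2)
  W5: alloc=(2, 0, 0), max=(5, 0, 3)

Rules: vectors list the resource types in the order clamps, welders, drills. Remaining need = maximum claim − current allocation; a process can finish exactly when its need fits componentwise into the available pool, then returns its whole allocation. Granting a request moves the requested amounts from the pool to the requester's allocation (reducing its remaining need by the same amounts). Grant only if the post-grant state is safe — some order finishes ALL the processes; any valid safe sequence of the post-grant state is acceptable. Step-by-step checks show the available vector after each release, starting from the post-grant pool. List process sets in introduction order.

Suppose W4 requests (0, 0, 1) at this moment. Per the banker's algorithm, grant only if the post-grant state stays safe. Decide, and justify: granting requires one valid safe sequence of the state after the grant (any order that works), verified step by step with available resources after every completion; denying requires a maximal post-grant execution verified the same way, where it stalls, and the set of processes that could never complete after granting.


GRANT: granting preserves safety; a valid post-grant sequence is W6, W4, W1, W3, W5, W9.
Key observation: the grant leaves (1, 0, 2) free — enough for W6, whose release restarts the cascade.
Check on the post-grant state, step by step:
  pool = (1, 0, 2)
  run W6 (needs (1, 0, 1), free (1, 0, 2)); after release of (3, 0, 1) the pool is (4, 0, 3)
  run W4 (needs (1, 0, 3), free (4, 0, 3)); after release of (0, 2, 3) the pool is (4, 2, 6)
  run W1 (needs (2, 1, 5), free (4, 2, 6)); after release of (0, 1, 0) the pool is (4, 3, 6)
  run W3 (needs (3, 1, 1), free (4, 3, 6)); after release of (0, 0, 1) the pool is (4, 3, 7)
  run W5 (needs (3, 0, 3), free (4, 3, 7)); after release of (2, 0, 0) the pool is (6, 3, 7)
  run W9 (needs (1, 1, 1), free (6, 3, 7)); after release of (1, 0, 1) the pool is (7, 3, 8)


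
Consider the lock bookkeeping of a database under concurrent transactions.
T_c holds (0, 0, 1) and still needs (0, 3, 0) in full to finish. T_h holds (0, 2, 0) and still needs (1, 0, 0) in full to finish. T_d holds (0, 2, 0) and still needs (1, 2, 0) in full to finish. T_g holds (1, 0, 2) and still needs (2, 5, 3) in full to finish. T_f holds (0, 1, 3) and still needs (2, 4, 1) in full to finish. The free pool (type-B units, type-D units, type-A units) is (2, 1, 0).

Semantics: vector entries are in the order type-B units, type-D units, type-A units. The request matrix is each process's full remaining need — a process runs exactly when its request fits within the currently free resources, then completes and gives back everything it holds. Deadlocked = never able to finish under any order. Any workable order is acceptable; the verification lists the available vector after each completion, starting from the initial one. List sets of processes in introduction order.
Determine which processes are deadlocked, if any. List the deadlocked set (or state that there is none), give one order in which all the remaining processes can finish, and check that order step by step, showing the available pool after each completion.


Nothing here is deadlocked.
Key observation: the pool covers T_h at once, and every later process fits after earlier releases.
One completion order for the rest: T_h, T_d, T_c, T_f, T_g. Walking it through:
  pool = (2, 1, 0)
  run T_h (needs (1, 0, 0), free (2, 1, 0)); after release of (0, 2, 0) the pool is (2, 3, 0)
  run T_d (needs (1, 2, 0), free (2, 3, 0)); after release of (0, 2, 0) the pool is (2, 5, 0)
  run T_c (needs (0, 3, 0), free (2, 5, 0)); after release of (0, 0, 1) the pool is (2, 5, 1)
  run T_f (needs (2, 4, 1), free (2, 5, 1)); after release of (0, 1, 3) the pool is (2, 6, 4)
  run T_g (needs (2, 5, 3), free (2, 6, 4)); after release of (1, 0, 2) the pool is (3, 6, 6)


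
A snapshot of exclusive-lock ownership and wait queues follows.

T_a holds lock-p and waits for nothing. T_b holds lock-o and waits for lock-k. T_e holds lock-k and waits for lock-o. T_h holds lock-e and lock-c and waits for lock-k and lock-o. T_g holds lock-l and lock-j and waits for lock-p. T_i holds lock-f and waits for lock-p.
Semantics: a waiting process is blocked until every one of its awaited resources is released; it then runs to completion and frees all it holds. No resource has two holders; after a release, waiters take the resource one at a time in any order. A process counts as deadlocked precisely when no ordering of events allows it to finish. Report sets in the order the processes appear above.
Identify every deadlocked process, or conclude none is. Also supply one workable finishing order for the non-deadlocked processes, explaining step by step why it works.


Deadlocked: T_b, T_e and T_h.
Key observation: the cycle T_b -> T_e -> T_b can never break — each member waits on the next; T_h waits into the deadlock from upstream.
A valid finishing order for the others: T_a, T_g, T_i.
Step-by-step check:
  T_a: no waits; runs immediately, freeing lock-p
  T_g: everything it awaited (lock-p) is free; runs, freeing lock-l and lock-j
  T_i: everything it awaited (lock-p) is free; runs, freeing lock-f


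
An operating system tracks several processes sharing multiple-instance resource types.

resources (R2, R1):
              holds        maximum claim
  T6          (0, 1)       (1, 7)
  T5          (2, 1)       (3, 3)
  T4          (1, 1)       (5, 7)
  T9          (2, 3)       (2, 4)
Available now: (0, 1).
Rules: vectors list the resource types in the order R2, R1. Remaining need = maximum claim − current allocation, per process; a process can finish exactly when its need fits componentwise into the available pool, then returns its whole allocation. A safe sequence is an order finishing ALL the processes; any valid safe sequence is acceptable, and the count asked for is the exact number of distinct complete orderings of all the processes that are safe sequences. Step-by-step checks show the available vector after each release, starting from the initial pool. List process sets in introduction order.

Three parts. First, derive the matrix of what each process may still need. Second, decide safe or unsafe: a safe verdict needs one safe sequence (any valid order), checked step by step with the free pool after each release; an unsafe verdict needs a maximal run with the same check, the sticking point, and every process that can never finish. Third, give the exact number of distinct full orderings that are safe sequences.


(1) Remaining need (order R2, R1):
  T6: (1, 6)
  T5: (1, 2)
  T4: (4, 6)
  T9: (0, 1)
(2) UNSAFE — no complete ordering exists.
Key observation: T9, T5 can finish, but then (4, 5) is all there is, and the blocked group's R1 demands exceed it.
Going as far as possible: T9, T5; after that, nothing fits. Step-by-step check:
  pool = (0, 1)
  run T9 (needs (0, 1), free (0, 1)); after release of (2, 3) the pool is (2, 4)
  run T5 (needs (1, 2), free (2, 4)); after release of (2, 1) the pool is (4, 5)
  blocked: T6 wants (1, 6), pool (4, 5) — not enough R1
  blocked: T4 wants (4, 6), pool (4, 5) — not enough R1
Processes that can never finish: T6 and T4.
(3) The exact count: 0 of the possible complete orderings are safe sequences.


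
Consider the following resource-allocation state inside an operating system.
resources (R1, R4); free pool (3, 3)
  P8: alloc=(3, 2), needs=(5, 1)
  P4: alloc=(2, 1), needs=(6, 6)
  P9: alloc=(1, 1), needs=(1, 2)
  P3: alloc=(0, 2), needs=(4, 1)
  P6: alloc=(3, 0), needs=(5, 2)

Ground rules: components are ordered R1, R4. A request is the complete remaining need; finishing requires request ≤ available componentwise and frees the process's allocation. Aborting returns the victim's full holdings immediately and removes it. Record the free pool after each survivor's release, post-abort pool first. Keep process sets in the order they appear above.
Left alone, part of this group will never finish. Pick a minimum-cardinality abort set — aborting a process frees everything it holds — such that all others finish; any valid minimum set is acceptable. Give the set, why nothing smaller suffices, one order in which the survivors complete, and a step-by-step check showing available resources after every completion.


Minimum abort set: P6.
Key observation: before aborting P6, P8 was permanently blocked — no order could ever run it; afterwards it completes at step 2.
Why nothing smaller works: aborting no one leaves the state deadlocked as given.
The survivors complete as P3, P8, P9, P4. Walking it through (starting from the post-abort pool):
  pool = (6, 3)
  P3 needs (4, 1) <= (6, 3) -> finishes; pool += (0, 2) = (6, 5)
  P8 needs (5, 1) <= (6, 5) -> finishes; pool += (3, 2) = (9, 7)
  P9 needs (1, 2) <= (9, 7) -> finishes; pool += (1, 1) = (10, 8)
  P4 needs (6, 6) <= (10, 8) -> finishes; pool += (2, 1) = (12, 9)


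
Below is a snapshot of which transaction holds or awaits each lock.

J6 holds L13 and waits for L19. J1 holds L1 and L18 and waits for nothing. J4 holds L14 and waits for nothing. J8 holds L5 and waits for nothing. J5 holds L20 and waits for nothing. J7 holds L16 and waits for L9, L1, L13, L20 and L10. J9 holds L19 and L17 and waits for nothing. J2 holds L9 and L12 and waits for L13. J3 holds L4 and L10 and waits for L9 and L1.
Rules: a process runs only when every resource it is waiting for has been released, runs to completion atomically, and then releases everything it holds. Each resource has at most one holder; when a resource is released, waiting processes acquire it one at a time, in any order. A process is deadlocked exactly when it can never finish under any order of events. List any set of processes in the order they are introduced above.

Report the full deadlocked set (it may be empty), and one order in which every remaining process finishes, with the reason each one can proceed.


Nothing here is deadlocked.
Key observation: although several processes wait, no cycle exists — each chain bottoms out at a free runner.
One completion order for the rest: J5, J9, J6, J2, J8, J4, J1, J3, J7.
Step-by-step check:
  J5 waits on nothing -> runs at once and releases L20
  J9 waits on nothing -> runs at once and releases L19 and L17
  J6 waits on L19 — all released -> runs and releases L13
  J2 waits on L13 — all released -> runs and releases L9 and L12
  J8 waits on nothing -> runs at once and releases L5
  J4 waits on nothing -> runs at once and releases L14
  J1 waits on nothing -> runs at once and releases L1 and L18
  J3 waits on L9 and L1 — all released -> runs and releases L4 and L10
  J7 waits on L9, L1, L13, L20 and L10 — all released -> runs and releases L16
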